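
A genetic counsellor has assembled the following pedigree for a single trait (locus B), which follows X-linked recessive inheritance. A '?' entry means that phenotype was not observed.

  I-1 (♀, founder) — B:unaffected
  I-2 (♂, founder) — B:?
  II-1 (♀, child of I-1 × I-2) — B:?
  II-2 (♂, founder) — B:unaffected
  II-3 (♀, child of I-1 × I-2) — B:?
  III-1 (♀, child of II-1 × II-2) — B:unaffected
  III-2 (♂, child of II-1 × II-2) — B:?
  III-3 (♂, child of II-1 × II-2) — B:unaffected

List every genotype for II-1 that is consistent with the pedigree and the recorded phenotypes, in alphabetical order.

B/I-1 un ·: X^BX^B|X^BX^b
B/I-2 ? ·: X^BY|X^bY
B/II-1 ? I-1×I-2: X^BX^B|X^BX^b
B/II-2 un ·: X^BY
B/II-3 ? I-1×I-2: X^BX^B|X^BX^b|X^bX^b
B/III-1 un II-1×II-2: X^BX^B|X^BX^b
B/III-2 ? II-1×II-2: X^BY|X^bY
B/III-3 un II-1×II-2: X^BY
⇒ B over [I-1,I-2,II-1,II-2,II-3,III-1,III-2,III-3]: 23 consistent

II-1 ∈ {X^BX^B, X^BX^b}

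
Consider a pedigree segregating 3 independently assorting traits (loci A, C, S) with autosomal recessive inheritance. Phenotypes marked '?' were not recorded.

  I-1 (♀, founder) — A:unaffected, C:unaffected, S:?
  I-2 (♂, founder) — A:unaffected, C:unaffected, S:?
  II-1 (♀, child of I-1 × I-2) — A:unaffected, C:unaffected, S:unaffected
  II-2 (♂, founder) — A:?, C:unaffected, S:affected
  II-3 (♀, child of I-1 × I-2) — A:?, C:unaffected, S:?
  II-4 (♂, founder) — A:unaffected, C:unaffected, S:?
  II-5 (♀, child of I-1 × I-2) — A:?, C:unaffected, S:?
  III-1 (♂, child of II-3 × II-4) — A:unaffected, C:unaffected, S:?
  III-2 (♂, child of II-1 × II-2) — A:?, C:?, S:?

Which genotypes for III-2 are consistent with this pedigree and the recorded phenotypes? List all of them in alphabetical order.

A/I-1 un ·: AA|Aa
A/I-2 un ·: AA|Aa
A/II-1 un I-1×I-2: AA|Aa
A/II-2 ? ·: AA|Aa|aa
A/II-3 ? I-1×I-2: AA|Aa|aa
A/II-4 un ·: AA|Aa
A/II-5 ? I-1×I-2: AA|Aa|aa
A/III-1 un II-3×II-4: AA|Aa
A/III-2 ? II-1×II-2: AA|Aa|aa
⇒ A over [I-1,I-2,II-1,II-2,II-3,II-4,II-5,III-1,III-2]: 617 consistent
C/I-1 un ·: CC|Cc
C/I-2 un ·: CC|Cc
C/II-1 un I-1×I-2: CC|Cc
C/II-2 un ·: CC|Cc
C/II-3 un I-1×I-2: CC|Cc
C/II-4 un ·: CC|Cc
C/II-5 un I-1×I-2: CC|Cc
C/III-1 un II-3×II-4: CC|Cc
C/III-2 ? II-1×II-2: CC|Cc|cc
⇒ C over [I-1,I-2,II-1,II-2,II-3,II-4,II-5,III-1,III-2]: 345 consistent
S/I-1 ? ·: SS|Ss|ss
S/I-2 ? ·: SS|Ss|ss
S/II-1 un I-1×I-2: SS|Ss
S/II-2 aff ·: ss
S/II-3 ? I-1×I-2: SS|Ss|ss
S/II-4 ? ·: SS|Ss|ss
S/II-5 ? I-1×I-2: SS|Ss|ss
S/III-1 ? II-3×II-4: SS|Ss|ss
S/III-2 ? II-1×II-2: Ss|ss
⇒ S over [I-1,I-2,II-1,II-2,II-3,II-4,II-5,III-1,III-2]: 387 consistent

III-2 ∈ {AA CC Ss, AA CC ss, AA Cc Ss, AA Cc ss, AA cc Ss, AA cc ss, Aa CC Ss, Aa CC ss, Aa Cc Ss, Aa Cc ss, Aa cc Ss, Aa cc ss, aa CC Ss, aa CC ss, aa Cc Ss, aa Cc ss, aa cc Ss, aa cc ss}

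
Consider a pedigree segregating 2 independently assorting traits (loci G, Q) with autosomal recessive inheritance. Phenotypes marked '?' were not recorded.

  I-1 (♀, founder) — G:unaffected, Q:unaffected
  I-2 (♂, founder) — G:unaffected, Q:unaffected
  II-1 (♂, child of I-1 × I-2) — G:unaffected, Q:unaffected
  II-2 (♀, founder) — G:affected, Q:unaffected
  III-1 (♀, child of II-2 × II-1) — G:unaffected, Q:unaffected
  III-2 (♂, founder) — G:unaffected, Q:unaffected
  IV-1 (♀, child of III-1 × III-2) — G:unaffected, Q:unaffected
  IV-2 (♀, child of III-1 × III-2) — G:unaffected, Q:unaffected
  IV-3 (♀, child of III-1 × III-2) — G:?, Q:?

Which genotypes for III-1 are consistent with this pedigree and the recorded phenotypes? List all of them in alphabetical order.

III-1 ∈ {Gg QQ, Gg Qq}

G/I-1 un ·: GG|Gg
G/I-2 un ·: GG|Gg
G/II-1 un I-1×I-2: GG|Gg
G/II-2 aff ·: gg
G/III-1 un II-2×II-1: Gg
G/III-2 un ·: GG|Gg
G/IV-1 un III-1×III-2: GG|Gg
G/IV-2 un III-1×III-2: GG|Gg
G/IV-3 ? III-1×III-2: GG|Gg|gg
⇒ G over [I-1,I-2,II-1,II-2,III-1,III-2,IV-1,IV-2,IV-3]: 140 consistent
Q/I-1 un ·: QQ|Qq
Q/I-2 un ·: QQ|Qq
Q/II-1 un I-1×I-2: QQ|Qq
Q/II-2 un ·: QQ|Qq
Q/III-1 un II-2×II-1: QQ|Qq
Q/III-2 un ·: QQ|Qq
Q/IV-1 un III-1×III-2: QQ|Qq
Q/IV-2 un III-1×III-2: QQ|Qq
Q/IV-3 ? III-1×III-2: QQ|Qq|qq
⇒ Q over [I-1,I-2,II-1,II-2,III-1,III-2,IV-1,IV-2,IV-3]: 326 consistent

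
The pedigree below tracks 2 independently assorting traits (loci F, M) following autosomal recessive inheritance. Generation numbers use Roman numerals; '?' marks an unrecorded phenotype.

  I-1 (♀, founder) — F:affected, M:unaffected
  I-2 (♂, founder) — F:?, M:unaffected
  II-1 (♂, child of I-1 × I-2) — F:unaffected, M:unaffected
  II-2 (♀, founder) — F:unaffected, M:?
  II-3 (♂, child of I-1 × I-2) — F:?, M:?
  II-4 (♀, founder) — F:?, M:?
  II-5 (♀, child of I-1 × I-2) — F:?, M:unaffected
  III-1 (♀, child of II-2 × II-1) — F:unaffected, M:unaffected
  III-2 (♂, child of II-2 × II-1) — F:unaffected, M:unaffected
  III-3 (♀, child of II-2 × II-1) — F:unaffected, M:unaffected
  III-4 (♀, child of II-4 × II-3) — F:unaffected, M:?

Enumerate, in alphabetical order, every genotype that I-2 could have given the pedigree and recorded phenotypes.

F/I-1 aff ·: ff
F/I-2 ? ·: FF|Ff
F/II-1 un I-1×I-2: Ff
F/II-2 un ·: FF|Ff
F/II-3 ? I-1×I-2: Ff|ff
F/II-4 ? ·: FF|Ff|ff
F/II-5 ? I-1×I-2: Ff|ff
F/III-1 un II-2×II-1: FF|Ff
F/III-2 un II-2×II-1: FF|Ff
F/III-3 un II-2×II-1: FF|Ff
F/III-4 un II-4×II-3: FF|Ff
⇒ F over [I-1,I-2,II-1,II-2,II-3,II-4,II-5,III-1,III-2,III-3,III-4]: 304 consistent
M/I-1 un ·: MM|Mm
M/I-2 un ·: MM|Mm
M/II-1 un I-1×I-2: MM|Mm
M/II-2 ? ·: MM|Mm|mm
M/II-3 ? I-1×I-2: MM|Mm|mm
M/II-4 ? ·: MM|Mm|mm
M/II-5 un I-1×I-2: MM|Mm
M/III-1 un II-2×II-1: MM|Mm
M/III-2 un II-2×II-1: MM|Mm
M/III-3 un II-2×II-1: MM|Mm
M/III-4 ? II-4×II-3: MM|Mm|mm
⇒ M over [I-1,I-2,II-1,II-2,II-3,II-4,II-5,III-1,III-2,III-3,III-4]: 2038 consistent

I-2 ∈ {FF MM, FF Mm, Ff MM, Ff Mm}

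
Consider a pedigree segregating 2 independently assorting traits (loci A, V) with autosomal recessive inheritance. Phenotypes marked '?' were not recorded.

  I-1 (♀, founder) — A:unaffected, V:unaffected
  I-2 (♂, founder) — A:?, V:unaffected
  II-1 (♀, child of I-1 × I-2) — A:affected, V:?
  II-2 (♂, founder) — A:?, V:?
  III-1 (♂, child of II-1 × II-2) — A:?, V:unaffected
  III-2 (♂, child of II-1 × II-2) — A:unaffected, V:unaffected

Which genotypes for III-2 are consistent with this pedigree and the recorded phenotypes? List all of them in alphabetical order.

A/I-1 un ·: Aa
A/I-2 ? ·: Aa|aa
A/II-1 aff I-1×I-2: aa
A/II-2 ? ·: AA|Aa
A/III-1 ? II-1×II-2: Aa|aa
A/III-2 un II-1×II-2: Aa
⇒ A over [I-1,I-2,II-1,II-2,III-1,III-2]: 6 consistent
V/I-1 un ·: VV|Vv
V/I-2 un ·: VV|Vv
V/II-1 ? I-1×I-2: VV|Vv|vv
V/II-2 ? ·: VV|Vv|vv
V/III-1 un II-1×II-2: VV|Vv
V/III-2 un II-1×II-2: VV|Vv
⇒ V over [I-1,I-2,II-1,II-2,III-1,III-2]: 53 consistent

III-2 ∈ {Aa VV, Aa Vv}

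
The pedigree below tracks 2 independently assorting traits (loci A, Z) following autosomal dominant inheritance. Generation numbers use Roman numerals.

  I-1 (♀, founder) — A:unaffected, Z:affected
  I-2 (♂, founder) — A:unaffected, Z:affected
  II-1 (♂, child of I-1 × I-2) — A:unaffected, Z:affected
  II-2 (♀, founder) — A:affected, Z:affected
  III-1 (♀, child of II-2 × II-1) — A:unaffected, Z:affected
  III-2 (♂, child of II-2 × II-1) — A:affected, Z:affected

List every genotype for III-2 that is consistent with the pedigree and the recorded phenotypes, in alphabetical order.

A/I-1 un ·: aa
A/I-2 un ·: aa
A/II-1 un I-1×I-2: aa
A/II-2 aff ·: Aa
A/III-1 un II-2×II-1: aa
A/III-2 aff II-2×II-1: Aa
⇒ A over [I-1,I-2,II-1,II-2,III-1,III-2]: 1 consistent
Z/I-1 aff ·: Zz|ZZ
Z/I-2 aff ·: Zz|ZZ
Z/II-1 aff I-1×I-2: Zz|ZZ
Z/II-2 aff ·: Zz|ZZ
Z/III-1 aff II-2×II-1: Zz|ZZ
Z/III-2 aff II-2×II-1: Zz|ZZ
⇒ Z over [I-1,I-2,II-1,II-2,III-1,III-2]: 44 consistent

III-2 ∈ {Aa ZZ, Aa Zz}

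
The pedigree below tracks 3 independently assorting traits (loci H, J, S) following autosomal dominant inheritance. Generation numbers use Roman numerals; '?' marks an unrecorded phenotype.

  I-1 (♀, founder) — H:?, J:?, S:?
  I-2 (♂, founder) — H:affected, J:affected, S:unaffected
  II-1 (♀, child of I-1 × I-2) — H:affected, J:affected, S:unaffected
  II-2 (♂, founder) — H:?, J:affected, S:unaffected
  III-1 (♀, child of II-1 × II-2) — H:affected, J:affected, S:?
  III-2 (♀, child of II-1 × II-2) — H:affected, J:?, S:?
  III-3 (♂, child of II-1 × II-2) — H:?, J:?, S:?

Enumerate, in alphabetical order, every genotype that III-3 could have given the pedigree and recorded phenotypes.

H/I-1 ? ·: hh|Hh|HH
H/I-2 aff ·: Hh|HH
H/II-1 aff I-1×I-2: Hh|HH
H/II-2 ? ·: hh|Hh|HH
H/III-1 aff II-1×II-2: Hh|HH
H/III-2 aff II-1×II-2: Hh|HH
H/III-3 ? II-1×II-2: hh|Hh|HH
⇒ H over [I-1,I-2,II-1,II-2,III-1,III-2,III-3]: 150 consistent
J/I-1 ? ·: jj|Jj|JJ
J/I-2 aff ·: Jj|JJ
J/II-1 aff I-1×I-2: Jj|JJ
J/II-2 aff ·: Jj|JJ
J/III-1 aff II-1×II-2: Jj|JJ
J/III-2 ? II-1×II-2: jj|Jj|JJ
J/III-3 ? II-1×II-2: jj|Jj|JJ
⇒ J over [I-1,I-2,II-1,II-2,III-1,III-2,III-3]: 166 consistent
S/I-1 ? ·: ss|Ss
S/I-2 un ·: ss
S/II-1 un I-1×I-2: ss
S/II-2 un ·: ss
S/III-1 ? II-1×II-2: ss
S/III-2 ? II-1×II-2: ss
S/III-3 ? II-1×II-2: ss
⇒ S over [I-1,I-2,II-1,II-2,III-1,III-2,III-3]: 2 consistent

III-3 ∈ {HH JJ ss, HH Jj ss, HH jj ss, Hh JJ ss, Hh Jj ss, Hh jj ss, hh JJ ss, hh Jj ss, hh jj ss}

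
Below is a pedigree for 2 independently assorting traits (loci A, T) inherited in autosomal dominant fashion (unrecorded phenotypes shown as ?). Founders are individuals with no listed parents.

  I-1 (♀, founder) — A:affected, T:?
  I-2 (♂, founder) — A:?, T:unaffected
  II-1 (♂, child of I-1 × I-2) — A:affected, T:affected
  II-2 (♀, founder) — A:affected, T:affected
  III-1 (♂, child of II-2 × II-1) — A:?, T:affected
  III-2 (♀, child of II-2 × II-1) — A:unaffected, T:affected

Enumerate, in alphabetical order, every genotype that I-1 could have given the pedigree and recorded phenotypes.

A/I-1 aff ·: Aa|AA
A/I-2 ? ·: aa|Aa|AA
A/II-1 aff I-1×I-2: Aa
A/II-2 aff ·: Aa
A/III-1 ? II-2×II-1: aa|Aa|AA
A/III-2 un II-2×II-1: aa
⇒ A over [I-1,I-2,II-1,II-2,III-1,III-2]: 15 consistent
T/I-1 ? ·: Tt|TT
T/I-2 un ·: tt
T/II-1 aff I-1×I-2: Tt
T/II-2 aff ·: Tt|TT
T/III-1 aff II-2×II-1: Tt|TT
T/III-2 aff II-2×II-1: Tt|TT
⇒ T over [I-1,I-2,II-1,II-2,III-1,III-2]: 16 consistent

I-1 ∈ {AA TT, AA Tt, Aa TT, Aa Tt}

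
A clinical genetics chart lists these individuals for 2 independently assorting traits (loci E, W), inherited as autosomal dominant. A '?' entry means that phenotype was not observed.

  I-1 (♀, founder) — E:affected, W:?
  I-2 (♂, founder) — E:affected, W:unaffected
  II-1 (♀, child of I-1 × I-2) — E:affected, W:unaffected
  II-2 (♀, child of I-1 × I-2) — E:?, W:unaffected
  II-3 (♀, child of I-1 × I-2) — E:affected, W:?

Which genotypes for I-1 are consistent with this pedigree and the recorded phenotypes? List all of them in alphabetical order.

E/I-1 aff ·: Ee|EE
E/I-2 aff ·: Ee|EE
E/II-1 aff I-1×I-2: Ee|EE
E/II-2 ? I-1×I-2: ee|Ee|EE
E/II-3 aff I-1×I-2: Ee|EE
⇒ E over [I-1,I-2,II-1,II-2,II-3]: 29 consistent
W/I-1 ? ·: ww|Ww
W/I-2 un ·: ww
W/II-1 un I-1×I-2: ww
W/II-2 un I-1×I-2: ww
W/II-3 ? I-1×I-2: ww|Ww
⇒ W over [I-1,I-2,II-1,II-2,II-3]: 3 consistent

I-1 ∈ {EE Ww, EE ww, Ee Ww, Ee ww}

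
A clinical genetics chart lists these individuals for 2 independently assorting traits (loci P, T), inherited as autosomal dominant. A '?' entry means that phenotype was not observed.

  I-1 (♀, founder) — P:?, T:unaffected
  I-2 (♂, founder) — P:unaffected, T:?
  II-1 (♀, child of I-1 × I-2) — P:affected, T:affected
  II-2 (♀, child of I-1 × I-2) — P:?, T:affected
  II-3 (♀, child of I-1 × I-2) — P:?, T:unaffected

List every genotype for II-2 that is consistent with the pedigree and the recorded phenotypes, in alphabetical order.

P/I-1 ? ·: Pp|PP
P/I-2 un ·: pp
P/II-1 aff I-1×I-2: Pp
P/II-2 ? I-1×I-2: pp|Pp
P/II-3 ? I-1×I-2: pp|Pp
⇒ P over [I-1,I-2,II-1,II-2,II-3]: 5 consistent
T/I-1 un ·: tt
T/I-2 ? ·: Tt
T/II-1 aff I-1×I-2: Tt
T/II-2 aff I-1×I-2: Tt
T/II-3 un I-1×I-2: tt
⇒ T over [I-1,I-2,II-1,II-2,II-3]: 1 consistent

II-2 ∈ {Pp Tt, pp Tt}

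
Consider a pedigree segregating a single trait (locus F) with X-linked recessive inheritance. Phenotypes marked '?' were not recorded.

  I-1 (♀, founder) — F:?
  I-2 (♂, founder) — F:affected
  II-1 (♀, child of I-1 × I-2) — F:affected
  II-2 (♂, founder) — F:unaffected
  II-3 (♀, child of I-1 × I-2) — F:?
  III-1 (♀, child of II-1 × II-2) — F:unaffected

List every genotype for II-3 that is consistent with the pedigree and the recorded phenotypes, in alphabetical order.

II-3 ∈ {X^FX^f, X^fX^f}

F/I-1 ? ·: X^FX^f|X^fX^f
F/I-2 aff ·: X^fY
F/II-1 aff I-1×I-2: X^fX^f
F/II-2 un ·: X^FY
F/II-3 ? I-1×I-2: X^FX^f|X^fX^f
F/III-1 un II-1×II-2: X^FX^f
⇒ F over [I-1,I-2,II-1,II-2,II-3,III-1]: 3 consistent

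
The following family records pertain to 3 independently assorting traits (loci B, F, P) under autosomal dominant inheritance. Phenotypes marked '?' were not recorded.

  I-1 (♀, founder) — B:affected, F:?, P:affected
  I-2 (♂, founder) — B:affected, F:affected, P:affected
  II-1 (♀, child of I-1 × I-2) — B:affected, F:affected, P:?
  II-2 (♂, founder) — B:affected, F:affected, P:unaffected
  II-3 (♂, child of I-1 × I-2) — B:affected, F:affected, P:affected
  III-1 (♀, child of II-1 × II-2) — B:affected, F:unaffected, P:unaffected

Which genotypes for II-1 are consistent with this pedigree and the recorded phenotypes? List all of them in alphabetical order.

II-1 ∈ {BB Ff Pp, BB Ff pp, Bb Ff Pp, Bb Ff pp}

B/I-1 aff ·: Bb|BB
B/I-2 aff ·: Bb|BB
B/II-1 aff I-1×I-2: Bb|BB
B/II-2 aff ·: Bb|BB
B/II-3 aff I-1×I-2: Bb|BB
B/III-1 aff II-1×II-2: Bb|BB
⇒ B over [I-1,I-2,II-1,II-2,II-3,III-1]: 45 consistent
F/I-1 ? ·: ff|Ff|FF
F/I-2 aff ·: Ff|FF
F/II-1 aff I-1×I-2: Ff
F/II-2 aff ·: Ff
F/II-3 aff I-1×I-2: Ff|FF
F/III-1 un II-1×II-2: ff
⇒ F over [I-1,I-2,II-1,II-2,II-3,III-1]: 8 consistent
P/I-1 aff ·: Pp|PP
P/I-2 aff ·: Pp|PP
P/II-1 ? I-1×I-2: pp|Pp
P/II-2 un ·: pp
P/II-3 aff I-1×I-2: Pp|PP
P/III-1 un II-1×II-2: pp
⇒ P over [I-1,I-2,II-1,II-2,II-3,III-1]: 8 consistent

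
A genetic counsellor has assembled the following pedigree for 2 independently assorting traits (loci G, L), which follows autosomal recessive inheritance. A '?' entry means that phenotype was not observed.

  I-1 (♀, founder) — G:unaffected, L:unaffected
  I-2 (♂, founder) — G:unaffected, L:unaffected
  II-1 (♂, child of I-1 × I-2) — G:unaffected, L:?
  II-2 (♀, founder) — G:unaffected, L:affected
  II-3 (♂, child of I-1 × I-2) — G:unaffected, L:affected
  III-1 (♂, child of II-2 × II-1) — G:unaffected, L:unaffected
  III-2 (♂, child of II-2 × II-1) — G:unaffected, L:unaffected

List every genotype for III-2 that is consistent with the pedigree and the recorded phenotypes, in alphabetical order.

III-2 ∈ {GG Ll, Gg Ll}

G/I-1 un ·: GG|Gg
G/I-2 un ·: GG|Gg
G/II-1 un I-1×I-2: GG|Gg
G/II-2 un ·: GG|Gg
G/II-3 un I-1×I-2: GG|Gg
G/III-1 un II-2×II-1: GG|Gg
G/III-2 un II-2×II-1: GG|Gg
⇒ G over [I-1,I-2,II-1,II-2,II-3,III-1,III-2]: 83 consistent
L/I-1 un ·: Ll
L/I-2 un ·: Ll
L/II-1 ? I-1×I-2: LL|Ll
L/II-2 aff ·: ll
L/II-3 aff I-1×I-2: ll
L/III-1 un II-2×II-1: Ll
L/III-2 un II-2×II-1: Ll
⇒ L over [I-1,I-2,II-1,II-2,II-3,III-1,III-2]: 2 consistent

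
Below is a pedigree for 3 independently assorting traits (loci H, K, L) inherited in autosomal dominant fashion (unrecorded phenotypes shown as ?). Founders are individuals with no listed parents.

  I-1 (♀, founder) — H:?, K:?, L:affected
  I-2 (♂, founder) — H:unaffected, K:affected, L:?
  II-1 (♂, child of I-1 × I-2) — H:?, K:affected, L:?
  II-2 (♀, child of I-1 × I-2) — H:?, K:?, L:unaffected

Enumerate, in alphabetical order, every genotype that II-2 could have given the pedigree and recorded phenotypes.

II-2 ∈ {Hh KK ll, Hh Kk ll, Hh kk ll, hh KK ll, hh Kk ll, hh kk ll}

H/I-1 ? ·: hh|Hh|HH
H/I-2 un ·: hh
H/II-1 ? I-1×I-2: hh|Hh
H/II-2 ? I-1×I-2: hh|Hh
⇒ H over [I-1,I-2,II-1,II-2]: 6 consistent
K/I-1 ? ·: kk|Kk|KK
K/I-2 aff ·: Kk|KK
K/II-1 aff I-1×I-2: Kk|KK
K/II-2 ? I-1×I-2: kk|Kk|KK
⇒ K over [I-1,I-2,II-1,II-2]: 18 consistent
L/I-1 aff ·: Ll
L/I-2 ? ·: ll|Ll
L/II-1 ? I-1×I-2: ll|Ll|LL
L/II-2 un I-1×I-2: ll
⇒ L over [I-1,I-2,II-1,II-2]: 5 consistent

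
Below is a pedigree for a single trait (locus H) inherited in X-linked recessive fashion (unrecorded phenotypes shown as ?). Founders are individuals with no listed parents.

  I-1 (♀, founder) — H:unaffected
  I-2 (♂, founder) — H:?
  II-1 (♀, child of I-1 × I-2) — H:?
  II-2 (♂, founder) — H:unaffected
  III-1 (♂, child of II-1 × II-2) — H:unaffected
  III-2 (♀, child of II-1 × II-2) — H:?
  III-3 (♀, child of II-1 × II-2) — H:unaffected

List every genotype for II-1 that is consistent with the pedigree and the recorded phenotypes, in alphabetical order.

II-1 ∈ {X^HX^H, X^HX^h}

H/I-1 un ·: X^HX^H|X^HX^h
H/I-2 ? ·: X^HY|X^hY
H/II-1 ? I-1×I-2: X^HX^H|X^HX^h
H/II-2 un ·: X^HY
H/III-1 un II-1×II-2: X^HY
H/III-2 ? II-1×II-2: X^HX^H|X^HX^h
H/III-3 un II-1×II-2: X^HX^H|X^HX^h
⇒ H over [I-1,I-2,II-1,II-2,III-1,III-2,III-3]: 14 consistent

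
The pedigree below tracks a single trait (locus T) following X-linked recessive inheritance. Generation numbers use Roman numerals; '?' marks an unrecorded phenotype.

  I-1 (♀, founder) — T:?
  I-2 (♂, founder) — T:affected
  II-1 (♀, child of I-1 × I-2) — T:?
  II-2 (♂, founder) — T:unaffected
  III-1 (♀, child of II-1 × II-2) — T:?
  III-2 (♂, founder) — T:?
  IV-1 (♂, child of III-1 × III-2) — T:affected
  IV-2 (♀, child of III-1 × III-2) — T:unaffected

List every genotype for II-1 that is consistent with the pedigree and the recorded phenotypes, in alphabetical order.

T/I-1 ? ·: X^TX^T|X^TX^t|X^tX^t
T/I-2 aff ·: X^tY
T/II-1 ? I-1×I-2: X^TX^t|X^tX^t
T/II-2 un ·: X^TY
T/III-1 ? II-1×II-2: X^TX^t
T/III-2 ? ·: X^TY|X^tY
T/IV-1 aff III-1×III-2: X^tY
T/IV-2 un III-1×III-2: X^TX^T|X^TX^t
⇒ T over [I-1,I-2,II-1,II-2,III-1,III-2,IV-1,IV-2]: 12 consistent

II-1 ∈ {X^TX^t, X^tX^t}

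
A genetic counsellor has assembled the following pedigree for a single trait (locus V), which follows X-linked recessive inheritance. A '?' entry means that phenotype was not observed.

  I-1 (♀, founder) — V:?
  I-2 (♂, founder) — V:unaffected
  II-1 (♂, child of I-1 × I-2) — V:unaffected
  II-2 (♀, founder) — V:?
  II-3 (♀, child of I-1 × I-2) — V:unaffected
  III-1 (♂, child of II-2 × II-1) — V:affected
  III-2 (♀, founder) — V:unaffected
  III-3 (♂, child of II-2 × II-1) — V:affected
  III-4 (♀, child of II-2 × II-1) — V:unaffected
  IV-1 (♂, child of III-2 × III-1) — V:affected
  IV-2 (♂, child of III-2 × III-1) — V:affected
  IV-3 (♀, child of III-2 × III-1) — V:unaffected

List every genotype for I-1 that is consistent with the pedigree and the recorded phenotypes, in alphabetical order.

I-1 ∈ {X^VX^V, X^VX^v}

V/I-1 ? ·: X^VX^V|X^VX^v
V/I-2 un ·: X^VY
V/II-1 un I-1×I-2: X^VY
V/II-2 ? ·: X^VX^v|X^vX^v
V/II-3 un I-1×I-2: X^VX^V|X^VX^v
V/III-1 aff II-2×II-1: X^vY
V/III-2 un ·: X^VX^v
V/III-3 aff II-2×II-1: X^vY
V/III-4 un II-2×II-1: X^VX^V|X^VX^v
V/IV-1 aff III-2×III-1: X^vY
V/IV-2 aff III-2×III-1: X^vY
V/IV-3 un III-2×III-1: X^VX^v
⇒ V over [I-1,I-2,II-1,II-2,II-3,III-1,III-2,III-3,III-4,IV-1,IV-2,IV-3]: 9 consistent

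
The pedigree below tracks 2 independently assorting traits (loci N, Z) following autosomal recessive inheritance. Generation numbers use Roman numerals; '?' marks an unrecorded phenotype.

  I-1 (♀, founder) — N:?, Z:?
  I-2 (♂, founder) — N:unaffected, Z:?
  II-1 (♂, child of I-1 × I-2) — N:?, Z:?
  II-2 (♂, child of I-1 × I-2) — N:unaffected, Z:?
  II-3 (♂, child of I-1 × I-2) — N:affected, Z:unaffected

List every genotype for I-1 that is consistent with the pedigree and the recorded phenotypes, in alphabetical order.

N/I-1 ? ·: Nn|nn
N/I-2 un ·: Nn
N/II-1 ? I-1×I-2: NN|Nn|nn
N/II-2 un I-1×I-2: NN|Nn
N/II-3 aff I-1×I-2: nn
⇒ N over [I-1,I-2,II-1,II-2,II-3]: 8 consistent
Z/I-1 ? ·: ZZ|Zz|zz
Z/I-2 ? ·: ZZ|Zz|zz
Z/II-1 ? I-1×I-2: ZZ|Zz|zz
Z/II-2 ? I-1×I-2: ZZ|Zz|zz
Z/II-3 un I-1×I-2: ZZ|Zz
⇒ Z over [I-1,I-2,II-1,II-2,II-3]: 45 consistent

I-1 ∈ {Nn ZZ, Nn Zz, Nn zz, nn ZZ, nn Zz, nn zz}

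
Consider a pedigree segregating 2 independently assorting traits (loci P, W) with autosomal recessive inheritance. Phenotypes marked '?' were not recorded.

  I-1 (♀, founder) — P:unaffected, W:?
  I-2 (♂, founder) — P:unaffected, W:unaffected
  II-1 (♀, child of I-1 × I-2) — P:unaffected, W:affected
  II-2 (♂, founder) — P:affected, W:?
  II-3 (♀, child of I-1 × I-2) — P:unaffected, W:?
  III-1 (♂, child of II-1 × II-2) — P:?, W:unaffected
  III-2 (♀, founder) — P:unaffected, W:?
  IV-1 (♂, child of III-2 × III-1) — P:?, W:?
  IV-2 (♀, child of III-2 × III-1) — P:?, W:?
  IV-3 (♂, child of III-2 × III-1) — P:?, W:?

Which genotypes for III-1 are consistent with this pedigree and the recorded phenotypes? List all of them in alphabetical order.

P/I-1 un ·: PP|Pp
P/I-2 un ·: PP|Pp
P/II-1 un I-1×I-2: PP|Pp
P/II-2 aff ·: pp
P/II-3 un I-1×I-2: PP|Pp
P/III-1 ? II-1×II-2: Pp|pp
P/III-2 un ·: PP|Pp
P/IV-1 ? III-2×III-1: PP|Pp|pp
P/IV-2 ? III-2×III-1: PP|Pp|pp
P/IV-3 ? III-2×III-1: PP|Pp|pp
⇒ P over [I-1,I-2,II-1,II-2,II-3,III-1,III-2,IV-1,IV-2,IV-3]: 509 consistent
W/I-1 ? ·: Ww|ww
W/I-2 un ·: Ww
W/II-1 aff I-1×I-2: ww
W/II-2 ? ·: WW|Ww
W/II-3 ? I-1×I-2: WW|Ww|ww
W/III-1 un II-1×II-2: Ww
W/III-2 ? ·: WW|Ww|ww
W/IV-1 ? III-2×III-1: WW|Ww|ww
W/IV-2 ? III-2×III-1: WW|Ww|ww
W/IV-3 ? III-2×III-1: WW|Ww|ww
⇒ W over [I-1,I-2,II-1,II-2,II-3,III-1,III-2,IV-1,IV-2,IV-3]: 430 consistent

III-1 ∈ {Pp Ww, pp Ww}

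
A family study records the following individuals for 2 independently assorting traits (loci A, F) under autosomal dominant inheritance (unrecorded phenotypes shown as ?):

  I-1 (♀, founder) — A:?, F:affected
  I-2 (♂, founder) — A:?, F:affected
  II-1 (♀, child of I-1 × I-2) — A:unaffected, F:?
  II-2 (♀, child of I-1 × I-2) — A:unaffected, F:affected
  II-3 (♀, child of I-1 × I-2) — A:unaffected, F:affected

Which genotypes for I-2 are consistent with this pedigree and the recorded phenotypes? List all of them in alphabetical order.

A/I-1 ? ·: aa|Aa
A/I-2 ? ·: aa|Aa
A/II-1 un I-1×I-2: aa
A/II-2 un I-1×I-2: aa
A/II-3 un I-1×I-2: aa
⇒ A over [I-1,I-2,II-1,II-2,II-3]: 4 consistent
F/I-1 aff ·: Ff|FF
F/I-2 aff ·: Ff|FF
F/II-1 ? I-1×I-2: ff|Ff|FF
F/II-2 aff I-1×I-2: Ff|FF
F/II-3 aff I-1×I-2: Ff|FF
⇒ F over [I-1,I-2,II-1,II-2,II-3]: 29 consistent

I-2 ∈ {Aa FF, Aa Ff, aa FF, aa Ff}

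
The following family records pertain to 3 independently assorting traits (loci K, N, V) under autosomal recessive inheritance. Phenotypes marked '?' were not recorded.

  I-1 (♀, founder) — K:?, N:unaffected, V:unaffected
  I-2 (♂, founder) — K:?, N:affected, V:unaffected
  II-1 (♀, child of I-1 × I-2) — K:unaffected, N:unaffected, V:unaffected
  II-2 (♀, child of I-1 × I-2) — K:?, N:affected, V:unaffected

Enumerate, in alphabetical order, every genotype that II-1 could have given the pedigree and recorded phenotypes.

K/I-1 ? ·: KK|Kk|kk
K/I-2 ? ·: KK|Kk|kk
K/II-1 un I-1×I-2: KK|Kk
K/II-2 ? I-1×I-2: KK|Kk|kk
⇒ K over [I-1,I-2,II-1,II-2]: 21 consistent
N/I-1 un ·: Nn
N/I-2 aff ·: nn
N/II-1 un I-1×I-2: Nn
N/II-2 aff I-1×I-2: nn
⇒ N over [I-1,I-2,II-1,II-2]: 1 consistent
V/I-1 un ·: VV|Vv
V/I-2 un ·: VV|Vv
V/II-1 un I-1×I-2: VV|Vv
V/II-2 un I-1×I-2: VV|Vv
⇒ V over [I-1,I-2,II-1,II-2]: 13 consistent

II-1 ∈ {KK Nn VV, KK Nn Vv, Kk Nn VV, Kk Nn Vv}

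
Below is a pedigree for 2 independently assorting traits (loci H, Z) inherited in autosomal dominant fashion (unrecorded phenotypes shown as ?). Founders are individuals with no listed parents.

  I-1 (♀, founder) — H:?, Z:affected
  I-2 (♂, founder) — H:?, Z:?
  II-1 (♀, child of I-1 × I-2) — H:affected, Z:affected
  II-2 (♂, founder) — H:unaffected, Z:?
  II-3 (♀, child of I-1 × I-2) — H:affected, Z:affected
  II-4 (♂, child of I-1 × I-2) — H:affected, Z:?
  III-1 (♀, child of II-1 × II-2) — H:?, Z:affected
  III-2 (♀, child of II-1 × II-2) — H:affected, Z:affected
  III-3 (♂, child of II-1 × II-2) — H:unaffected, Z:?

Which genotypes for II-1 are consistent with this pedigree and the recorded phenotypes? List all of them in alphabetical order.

H/I-1 ? ·: hh|Hh|HH
H/I-2 ? ·: hh|Hh|HH
H/II-1 aff I-1×I-2: Hh
H/II-2 un ·: hh
H/II-3 aff I-1×I-2: Hh|HH
H/II-4 aff I-1×I-2: Hh|HH
H/III-1 ? II-1×II-2: hh|Hh
H/III-2 aff II-1×II-2: Hh
H/III-3 un II-1×II-2: hh
⇒ H over [I-1,I-2,II-1,II-2,II-3,II-4,III-1,III-2,III-3]: 32 consistent
Z/I-1 aff ·: Zz|ZZ
Z/I-2 ? ·: zz|Zz|ZZ
Z/II-1 aff I-1×I-2: Zz|ZZ
Z/II-2 ? ·: zz|Zz|ZZ
Z/II-3 aff I-1×I-2: Zz|ZZ
Z/II-4 ? I-1×I-2: zz|Zz|ZZ
Z/III-1 aff II-1×II-2: Zz|ZZ
Z/III-2 aff II-1×II-2: Zz|ZZ
Z/III-3 ? II-1×II-2: zz|Zz|ZZ
⇒ Z over [I-1,I-2,II-1,II-2,II-3,II-4,III-1,III-2,III-3]: 524 consistent

II-1 ∈ {Hh ZZ, Hh Zz}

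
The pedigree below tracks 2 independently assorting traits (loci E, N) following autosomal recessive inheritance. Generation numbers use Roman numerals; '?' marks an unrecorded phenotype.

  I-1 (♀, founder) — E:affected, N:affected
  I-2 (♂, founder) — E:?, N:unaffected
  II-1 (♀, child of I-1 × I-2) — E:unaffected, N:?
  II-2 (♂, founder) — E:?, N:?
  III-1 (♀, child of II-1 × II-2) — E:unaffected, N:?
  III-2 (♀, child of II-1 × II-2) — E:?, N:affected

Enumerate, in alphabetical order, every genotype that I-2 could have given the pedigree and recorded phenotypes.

E/I-1 aff ·: ee
E/I-2 ? ·: EE|Ee
E/II-1 un I-1×I-2: Ee
E/II-2 ? ·: EE|Ee|ee
E/III-1 un II-1×II-2: EE|Ee
E/III-2 ? II-1×II-2: EE|Ee|ee
⇒ E over [I-1,I-2,II-1,II-2,III-1,III-2]: 24 consistent
N/I-1 aff ·: nn
N/I-2 un ·: NN|Nn
N/II-1 ? I-1×I-2: Nn|nn
N/II-2 ? ·: Nn|nn
N/III-1 ? II-1×II-2: NN|Nn|nn
N/III-2 aff II-1×II-2: nn
⇒ N over [I-1,I-2,II-1,II-2,III-1,III-2]: 13 consistent

I-2 ∈ {EE NN, EE Nn, Ee NN, Ee Nn}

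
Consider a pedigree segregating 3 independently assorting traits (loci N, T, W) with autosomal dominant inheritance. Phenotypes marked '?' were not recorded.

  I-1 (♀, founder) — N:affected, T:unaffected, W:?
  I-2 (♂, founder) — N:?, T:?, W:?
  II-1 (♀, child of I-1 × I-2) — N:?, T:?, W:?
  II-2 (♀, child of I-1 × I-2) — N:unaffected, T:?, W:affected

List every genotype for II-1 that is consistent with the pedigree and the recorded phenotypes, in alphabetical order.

II-1 ∈ {NN Tt WW, NN Tt Ww, NN Tt ww, NN tt WW, NN tt Ww, NN tt ww, Nn Tt WW, Nn Tt Ww, Nn Tt ww, Nn tt WW, Nn tt Ww, Nn tt ww, nn Tt WW, nn Tt Ww, nn Tt ww, nn tt WW, nn tt Ww, nn tt ww}

N/I-1 aff ·: Nn
N/I-2 ? ·: nn|Nn
N/II-1 ? I-1×I-2: nn|Nn|NN
N/II-2 un I-1×I-2: nn
⇒ N over [I-1,I-2,II-1,II-2]: 5 consistent
T/I-1 un ·: tt
T/I-2 ? ·: tt|Tt|TT
T/II-1 ? I-1×I-2: tt|Tt
T/II-2 ? I-1×I-2: tt|Tt
⇒ T over [I-1,I-2,II-1,II-2]: 6 consistent
W/I-1 ? ·: ww|Ww|WW
W/I-2 ? ·: ww|Ww|WW
W/II-1 ? I-1×I-2: ww|Ww|WW
W/II-2 aff I-1×I-2: Ww|WW
⇒ W over [I-1,I-2,II-1,II-2]: 21 consistent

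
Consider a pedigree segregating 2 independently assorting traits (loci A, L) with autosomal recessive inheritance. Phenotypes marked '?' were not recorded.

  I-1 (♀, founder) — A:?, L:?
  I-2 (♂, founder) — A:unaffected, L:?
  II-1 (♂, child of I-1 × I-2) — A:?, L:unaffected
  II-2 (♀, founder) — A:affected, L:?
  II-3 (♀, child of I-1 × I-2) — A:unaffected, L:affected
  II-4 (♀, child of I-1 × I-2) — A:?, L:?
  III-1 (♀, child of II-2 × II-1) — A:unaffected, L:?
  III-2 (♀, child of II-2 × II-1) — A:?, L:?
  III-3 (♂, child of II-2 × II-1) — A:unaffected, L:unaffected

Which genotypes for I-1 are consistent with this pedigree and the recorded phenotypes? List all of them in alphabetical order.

A/I-1 ? ·: AA|Aa|aa
A/I-2 un ·: AA|Aa
A/II-1 ? I-1×I-2: AA|Aa
A/II-2 aff ·: aa
A/II-3 un I-1×I-2: AA|Aa
A/II-4 ? I-1×I-2: AA|Aa|aa
A/III-1 un II-2×II-1: Aa
A/III-2 ? II-2×II-1: Aa|aa
A/III-3 un II-2×II-1: Aa
⇒ A over [I-1,I-2,II-1,II-2,II-3,II-4,III-1,III-2,III-3]: 49 consistent
L/I-1 ? ·: Ll|ll
L/I-2 ? ·: Ll|ll
L/II-1 un I-1×I-2: LL|Ll
L/II-2 ? ·: LL|Ll|ll
L/II-3 aff I-1×I-2: ll
L/II-4 ? I-1×I-2: LL|Ll|ll
L/III-1 ? II-2×II-1: LL|Ll|ll
L/III-2 ? II-2×II-1: LL|Ll|ll
L/III-3 un II-2×II-1: LL|Ll
⇒ L over [I-1,I-2,II-1,II-2,II-3,II-4,III-1,III-2,III-3]: 240 consistent

I-1 ∈ {AA Ll, AA ll, Aa Ll, Aa ll, aa Ll, aa ll}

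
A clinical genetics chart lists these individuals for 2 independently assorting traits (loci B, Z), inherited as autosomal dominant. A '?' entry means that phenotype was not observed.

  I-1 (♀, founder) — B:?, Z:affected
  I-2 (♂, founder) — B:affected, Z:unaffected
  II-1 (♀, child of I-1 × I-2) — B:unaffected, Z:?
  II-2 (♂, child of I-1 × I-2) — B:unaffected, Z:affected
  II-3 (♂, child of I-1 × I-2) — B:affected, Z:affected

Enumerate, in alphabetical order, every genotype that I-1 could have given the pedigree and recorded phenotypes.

B/I-1 ? ·: bb|Bb
B/I-2 aff ·: Bb
B/II-1 un I-1×I-2: bb
B/II-2 un I-1×I-2: bb
B/II-3 aff I-1×I-2: Bb|BB
⇒ B over [I-1,I-2,II-1,II-2,II-3]: 3 consistent
Z/I-1 aff ·: Zz|ZZ
Z/I-2 un ·: zz
Z/II-1 ? I-1×I-2: zz|Zz
Z/II-2 aff I-1×I-2: Zz
Z/II-3 aff I-1×I-2: Zz
⇒ Z over [I-1,I-2,II-1,II-2,II-3]: 3 consistent

I-1 ∈ {Bb ZZ, Bb Zz, bb ZZ, bb Zz}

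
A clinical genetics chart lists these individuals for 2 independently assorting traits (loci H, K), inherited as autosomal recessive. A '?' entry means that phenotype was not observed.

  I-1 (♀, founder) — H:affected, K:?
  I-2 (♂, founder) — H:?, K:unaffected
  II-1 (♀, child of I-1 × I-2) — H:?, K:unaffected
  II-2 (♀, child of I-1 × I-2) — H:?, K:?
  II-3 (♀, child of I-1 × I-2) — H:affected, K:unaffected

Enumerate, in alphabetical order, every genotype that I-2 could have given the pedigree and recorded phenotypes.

H/I-1 aff ·: hh
H/I-2 ? ·: Hh|hh
H/II-1 ? I-1×I-2: Hh|hh
H/II-2 ? I-1×I-2: Hh|hh
H/II-3 aff I-1×I-2: hh
⇒ H over [I-1,I-2,II-1,II-2,II-3]: 5 consistent
K/I-1 ? ·: KK|Kk|kk
K/I-2 un ·: KK|Kk
K/II-1 un I-1×I-2: KK|Kk
K/II-2 ? I-1×I-2: KK|Kk|kk
K/II-3 un I-1×I-2: KK|Kk
⇒ K over [I-1,I-2,II-1,II-2,II-3]: 32 consistent

I-2 ∈ {Hh KK, Hh Kk, hh KK, hh Kk}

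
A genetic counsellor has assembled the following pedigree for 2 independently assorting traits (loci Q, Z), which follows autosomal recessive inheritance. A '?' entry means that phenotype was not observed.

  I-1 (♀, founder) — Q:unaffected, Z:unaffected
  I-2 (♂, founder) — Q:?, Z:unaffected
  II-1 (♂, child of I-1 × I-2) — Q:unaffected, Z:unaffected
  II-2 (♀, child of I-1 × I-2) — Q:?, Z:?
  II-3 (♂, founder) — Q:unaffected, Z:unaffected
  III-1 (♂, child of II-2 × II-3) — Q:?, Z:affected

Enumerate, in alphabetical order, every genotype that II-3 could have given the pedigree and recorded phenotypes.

II-3 ∈ {QQ Zz, Qq Zz}

Q/I-1 un ·: QQ|Qq
Q/I-2 ? ·: QQ|Qq|qq
Q/II-1 un I-1×I-2: QQ|Qq
Q/II-2 ? I-1×I-2: QQ|Qq|qq
Q/II-3 un ·: QQ|Qq
Q/III-1 ? II-2×II-3: QQ|Qq|qq
⇒ Q over [I-1,I-2,II-1,II-2,II-3,III-1]: 70 consistent
Z/I-1 un ·: ZZ|Zz
Z/I-2 un ·: ZZ|Zz
Z/II-1 un I-1×I-2: ZZ|Zz
Z/II-2 ? I-1×I-2: Zz|zz
Z/II-3 un ·: Zz
Z/III-1 aff II-2×II-3: zz
⇒ Z over [I-1,I-2,II-1,II-2,II-3,III-1]: 8 consistent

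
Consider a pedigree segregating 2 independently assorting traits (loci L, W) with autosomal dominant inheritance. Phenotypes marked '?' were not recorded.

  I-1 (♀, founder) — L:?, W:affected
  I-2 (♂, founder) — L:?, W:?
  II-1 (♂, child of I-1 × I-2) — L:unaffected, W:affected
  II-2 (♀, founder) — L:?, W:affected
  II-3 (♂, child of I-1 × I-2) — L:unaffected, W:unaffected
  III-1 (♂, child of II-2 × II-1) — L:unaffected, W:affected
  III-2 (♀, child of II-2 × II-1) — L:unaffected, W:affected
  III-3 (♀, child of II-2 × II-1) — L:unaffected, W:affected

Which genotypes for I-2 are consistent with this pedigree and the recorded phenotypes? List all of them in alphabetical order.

I-2 ∈ {Ll Ww, Ll ww, ll Ww, ll ww}

L/I-1 ? ·: ll|Ll
L/I-2 ? ·: ll|Ll
L/II-1 un I-1×I-2: ll
L/II-2 ? ·: ll|Ll
L/II-3 un I-1×I-2: ll
L/III-1 un II-2×II-1: ll
L/III-2 un II-2×II-1: ll
L/III-3 un II-2×II-1: ll
⇒ L over [I-1,I-2,II-1,II-2,II-3,III-1,III-2,III-3]: 8 consistent
W/I-1 aff ·: Ww
W/I-2 ? ·: ww|Ww
W/II-1 aff I-1×I-2: Ww|WW
W/II-2 aff ·: Ww|WW
W/II-3 un I-1×I-2: ww
W/III-1 aff II-2×II-1: Ww|WW
W/III-2 aff II-2×II-1: Ww|WW
W/III-3 aff II-2×II-1: Ww|WW
⇒ W over [I-1,I-2,II-1,II-2,II-3,III-1,III-2,III-3]: 41 consistent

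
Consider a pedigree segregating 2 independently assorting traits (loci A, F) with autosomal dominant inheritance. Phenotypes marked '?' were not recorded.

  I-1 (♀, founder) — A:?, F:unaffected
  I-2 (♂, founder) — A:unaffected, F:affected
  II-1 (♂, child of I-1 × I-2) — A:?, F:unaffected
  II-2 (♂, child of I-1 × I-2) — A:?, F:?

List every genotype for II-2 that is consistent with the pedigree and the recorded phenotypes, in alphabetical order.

II-2 ∈ {Aa Ff, Aa ff, aa Ff, aa ff}

A/I-1 ? ·: aa|Aa|AA
A/I-2 un ·: aa
A/II-1 ? I-1×I-2: aa|Aa
A/II-2 ? I-1×I-2: aa|Aa
⇒ A over [I-1,I-2,II-1,II-2]: 6 consistent
F/I-1 un ·: ff
F/I-2 aff ·: Ff
F/II-1 un I-1×I-2: ff
F/II-2 ? I-1×I-2: ff|Ff
⇒ F over [I-1,I-2,II-1,II-2]: 2 consistent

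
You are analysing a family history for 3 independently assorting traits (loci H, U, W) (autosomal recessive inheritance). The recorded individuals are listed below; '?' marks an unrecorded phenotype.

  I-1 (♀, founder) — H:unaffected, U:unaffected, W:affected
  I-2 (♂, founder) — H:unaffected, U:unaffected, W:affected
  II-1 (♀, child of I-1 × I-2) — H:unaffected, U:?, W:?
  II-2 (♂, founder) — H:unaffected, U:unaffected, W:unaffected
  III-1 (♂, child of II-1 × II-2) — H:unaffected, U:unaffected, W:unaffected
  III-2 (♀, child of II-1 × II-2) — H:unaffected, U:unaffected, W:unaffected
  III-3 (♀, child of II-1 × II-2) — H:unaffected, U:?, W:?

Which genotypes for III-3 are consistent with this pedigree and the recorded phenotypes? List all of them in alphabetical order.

III-3 ∈ {HH UU Ww, HH UU ww, HH Uu Ww, HH Uu ww, HH uu Ww, HH uu ww, Hh UU Ww, Hh UU ww, Hh Uu Ww, Hh Uu ww, Hh uu Ww, Hh uu ww}

H/I-1 un ·: HH|Hh
H/I-2 un ·: HH|Hh
H/II-1 un I-1×I-2: HH|Hh
H/II-2 un ·: HH|Hh
H/III-1 un II-1×II-2: HH|Hh
H/III-2 un II-1×II-2: HH|Hh
H/III-3 un II-1×II-2: HH|Hh
⇒ H over [I-1,I-2,II-1,II-2,III-1,III-2,III-3]: 84 consistent
U/I-1 un ·: UU|Uu
U/I-2 un ·: UU|Uu
U/II-1 ? I-1×I-2: UU|Uu|uu
U/II-2 un ·: UU|Uu
U/III-1 un II-1×II-2: UU|Uu
U/III-2 un II-1×II-2: UU|Uu
U/III-3 ? II-1×II-2: UU|Uu|uu
⇒ U over [I-1,I-2,II-1,II-2,III-1,III-2,III-3]: 99 consistent
W/I-1 aff ·: ww
W/I-2 aff ·: ww
W/II-1 ? I-1×I-2: ww
W/II-2 un ·: WW|Ww
W/III-1 un II-1×II-2: Ww
W/III-2 un II-1×II-2: Ww
W/III-3 ? II-1×II-2: Ww|ww
⇒ W over [I-1,I-2,II-1,II-2,III-1,III-2,III-3]: 3 consistent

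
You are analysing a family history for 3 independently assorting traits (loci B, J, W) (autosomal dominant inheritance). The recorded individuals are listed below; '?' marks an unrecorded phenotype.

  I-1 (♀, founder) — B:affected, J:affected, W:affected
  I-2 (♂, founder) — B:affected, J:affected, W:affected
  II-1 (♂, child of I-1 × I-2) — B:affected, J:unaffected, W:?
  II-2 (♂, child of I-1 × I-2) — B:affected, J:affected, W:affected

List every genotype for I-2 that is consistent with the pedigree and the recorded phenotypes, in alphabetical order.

I-2 ∈ {BB Jj WW, BB Jj Ww, Bb Jj WW, Bb Jj Ww}

B/I-1 aff ·: Bb|BB
B/I-2 aff ·: Bb|BB
B/II-1 aff I-1×I-2: Bb|BB
B/II-2 aff I-1×I-2: Bb|BB
⇒ B over [I-1,I-2,II-1,II-2]: 13 consistent
J/I-1 aff ·: Jj
J/I-2 aff ·: Jj
J/II-1 un I-1×I-2: jj
J/II-2 aff I-1×I-2: Jj|JJ
⇒ J over [I-1,I-2,II-1,II-2]: 2 consistent
W/I-1 aff ·: Ww|WW
W/I-2 aff ·: Ww|WW
W/II-1 ? I-1×I-2: ww|Ww|WW
W/II-2 aff I-1×I-2: Ww|WW
⇒ W over [I-1,I-2,II-1,II-2]: 15 consistent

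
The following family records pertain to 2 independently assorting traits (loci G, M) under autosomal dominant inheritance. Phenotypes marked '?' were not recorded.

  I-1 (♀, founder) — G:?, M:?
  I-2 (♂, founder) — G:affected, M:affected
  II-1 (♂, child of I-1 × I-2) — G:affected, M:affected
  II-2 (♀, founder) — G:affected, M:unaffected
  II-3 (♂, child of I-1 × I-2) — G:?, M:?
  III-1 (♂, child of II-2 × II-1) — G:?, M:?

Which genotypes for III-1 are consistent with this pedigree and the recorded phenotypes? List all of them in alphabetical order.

G/I-1 ? ·: gg|Gg|GG
G/I-2 aff ·: Gg|GG
G/II-1 aff I-1×I-2: Gg|GG
G/II-2 aff ·: Gg|GG
G/II-3 ? I-1×I-2: gg|Gg|GG
G/III-1 ? II-2×II-1: gg|Gg|GG
⇒ G over [I-1,I-2,II-1,II-2,II-3,III-1]: 74 consistent
M/I-1 ? ·: mm|Mm|MM
M/I-2 aff ·: Mm|MM
M/II-1 aff I-1×I-2: Mm|MM
M/II-2 un ·: mm
M/II-3 ? I-1×I-2: mm|Mm|MM
M/III-1 ? II-2×II-1: mm|Mm
⇒ M over [I-1,I-2,II-1,II-2,II-3,III-1]: 28 consistent

III-1 ∈ {GG Mm, GG mm, Gg Mm, Gg mm, gg Mm, gg mm}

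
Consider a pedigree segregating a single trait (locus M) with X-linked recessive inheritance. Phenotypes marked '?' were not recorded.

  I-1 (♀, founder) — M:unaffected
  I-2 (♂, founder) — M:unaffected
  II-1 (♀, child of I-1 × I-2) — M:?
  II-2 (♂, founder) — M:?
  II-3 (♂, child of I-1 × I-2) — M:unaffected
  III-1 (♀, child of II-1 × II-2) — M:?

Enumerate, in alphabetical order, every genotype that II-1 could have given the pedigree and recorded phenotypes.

M/I-1 un ·: X^MX^M|X^MX^m
M/I-2 un ·: X^MY
M/II-1 ? I-1×I-2: X^MX^M|X^MX^m
M/II-2 ? ·: X^MY|X^mY
M/II-3 un I-1×I-2: X^MY
M/III-1 ? II-1×II-2: X^MX^M|X^MX^m|X^mX^m
⇒ M over [I-1,I-2,II-1,II-2,II-3,III-1]: 8 consistent

II-1 ∈ {X^MX^M, X^MX^m}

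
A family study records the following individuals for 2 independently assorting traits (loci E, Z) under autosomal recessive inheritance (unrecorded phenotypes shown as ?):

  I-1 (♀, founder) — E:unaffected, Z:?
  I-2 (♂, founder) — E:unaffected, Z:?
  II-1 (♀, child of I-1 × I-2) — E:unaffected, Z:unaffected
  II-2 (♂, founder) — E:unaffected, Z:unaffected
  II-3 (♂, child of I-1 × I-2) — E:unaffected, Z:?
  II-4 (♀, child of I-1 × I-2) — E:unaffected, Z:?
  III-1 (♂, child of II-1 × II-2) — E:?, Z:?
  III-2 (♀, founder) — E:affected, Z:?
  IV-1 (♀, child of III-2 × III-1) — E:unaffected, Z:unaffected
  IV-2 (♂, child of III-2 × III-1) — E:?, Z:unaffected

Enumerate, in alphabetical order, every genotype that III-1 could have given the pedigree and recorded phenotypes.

E/I-1 un ·: EE|Ee
E/I-2 un ·: EE|Ee
E/II-1 un I-1×I-2: EE|Ee
E/II-2 un ·: EE|Ee
E/II-3 un I-1×I-2: EE|Ee
E/II-4 un I-1×I-2: EE|Ee
E/III-1 ? II-1×II-2: EE|Ee
E/III-2 aff ·: ee
E/IV-1 un III-2×III-1: Ee
E/IV-2 ? III-2×III-1: Ee|ee
⇒ E over [I-1,I-2,II-1,II-2,II-3,II-4,III-1,III-2,IV-1,IV-2]: 124 consistent
Z/I-1 ? ·: ZZ|Zz|zz
Z/I-2 ? ·: ZZ|Zz|zz
Z/II-1 un I-1×I-2: ZZ|Zz
Z/II-2 un ·: ZZ|Zz
Z/II-3 ? I-1×I-2: ZZ|Zz|zz
Z/II-4 ? I-1×I-2: ZZ|Zz|zz
Z/III-1 ? II-1×II-2: ZZ|Zz|zz
Z/III-2 ? ·: ZZ|Zz|zz
Z/IV-1 un III-2×III-1: ZZ|Zz
Z/IV-2 un III-2×III-1: ZZ|Zz
⇒ Z over [I-1,I-2,II-1,II-2,II-3,II-4,III-1,III-2,IV-1,IV-2]: 1242 consistent

III-1 ∈ {EE ZZ, EE Zz, EE zz, Ee ZZ, Ee Zz, Ee zz}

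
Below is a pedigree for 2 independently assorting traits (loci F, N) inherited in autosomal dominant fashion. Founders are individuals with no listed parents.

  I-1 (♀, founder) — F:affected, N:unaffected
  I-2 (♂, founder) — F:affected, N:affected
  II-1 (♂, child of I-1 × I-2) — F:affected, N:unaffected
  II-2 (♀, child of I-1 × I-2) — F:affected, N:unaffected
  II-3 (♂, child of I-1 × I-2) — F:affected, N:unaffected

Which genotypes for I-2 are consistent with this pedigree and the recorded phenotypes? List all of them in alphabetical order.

I-2 ∈ {FF Nn, Ff Nn}

F/I-1 aff ·: Ff|FF
F/I-2 aff ·: Ff|FF
F/II-1 aff I-1×I-2: Ff|FF
F/II-2 aff I-1×I-2: Ff|FF
F/II-3 aff I-1×I-2: Ff|FF
⇒ F over [I-1,I-2,II-1,II-2,II-3]: 25 consistent
N/I-1 un ·: nn
N/I-2 aff ·: Nn
N/II-1 un I-1×I-2: nn
N/II-2 un I-1×I-2: nn
N/II-3 un I-1×I-2: nn
⇒ N over [I-1,I-2,II-1,II-2,II-3]: 1 consistent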